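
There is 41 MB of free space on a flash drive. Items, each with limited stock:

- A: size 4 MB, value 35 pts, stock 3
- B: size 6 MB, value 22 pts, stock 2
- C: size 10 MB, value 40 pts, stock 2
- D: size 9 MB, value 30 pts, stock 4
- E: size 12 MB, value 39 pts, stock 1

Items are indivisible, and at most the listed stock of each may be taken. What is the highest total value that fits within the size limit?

Top feasible selections:
- 3×A + 2×C + 1×D: size 41, value 215
- 3×A + 1×B + 2×C: size 38, value 207
Best: 215 pts.

215 pts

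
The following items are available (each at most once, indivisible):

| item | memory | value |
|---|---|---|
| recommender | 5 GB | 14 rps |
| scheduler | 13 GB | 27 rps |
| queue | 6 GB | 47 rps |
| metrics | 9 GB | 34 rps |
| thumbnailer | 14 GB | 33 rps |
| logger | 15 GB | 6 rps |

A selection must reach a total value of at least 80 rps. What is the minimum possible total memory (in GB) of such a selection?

Subsets with value ≥ 80, sorted by total memory:
- queue+metrics: memory 15, value 81
- recommender+queue+metrics: memory 20, value 95
- queue+thumbnailer: memory 20, value 80
- recommender+scheduler+queue: memory 24, value 88
Minimum memory: 15 GB.

15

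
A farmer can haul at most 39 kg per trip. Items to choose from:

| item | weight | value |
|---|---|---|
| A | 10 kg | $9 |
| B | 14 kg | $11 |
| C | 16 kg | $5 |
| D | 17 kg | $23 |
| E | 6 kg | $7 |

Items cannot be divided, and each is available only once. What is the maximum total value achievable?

Check high-value combinations within 39 kg:
- B+D+E: weight 14+17+6=37, value 11+23+7=41
- A+D+E: weight 10+17+6=33, value 9+23+7=39
- C+D+E: weight 16+17+6=39, value 5+23+7=35
- B+D: weight 14+17=31, value 11+23=34
Best: $41.

$41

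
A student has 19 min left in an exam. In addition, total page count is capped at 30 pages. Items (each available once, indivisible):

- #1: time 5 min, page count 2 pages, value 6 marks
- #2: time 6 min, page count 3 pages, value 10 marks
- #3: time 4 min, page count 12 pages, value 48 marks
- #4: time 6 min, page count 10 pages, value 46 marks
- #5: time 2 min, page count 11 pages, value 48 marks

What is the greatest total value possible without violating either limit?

112 marks

Feasible sets respecting both limits:
- #1+#2+#3+#5: time 17, page count 28, value 112
- #1+#2+#4+#5: time 19, page count 26, value 110
- #2+#3+#5: time 12, page count 26, value 106
Best: 112 marks.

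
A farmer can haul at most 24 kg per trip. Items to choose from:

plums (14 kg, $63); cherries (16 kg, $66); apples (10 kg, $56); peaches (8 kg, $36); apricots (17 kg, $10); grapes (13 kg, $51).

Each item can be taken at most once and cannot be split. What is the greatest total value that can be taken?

$119

Check high-value combinations within 24 kg:
- plums+apples: weight 14+10=24, value 63+56=119
- apples+grapes: weight 10+13=23, value 56+51=107
- cherries+peaches: weight 16+8=24, value 66+36=102
Best: $119.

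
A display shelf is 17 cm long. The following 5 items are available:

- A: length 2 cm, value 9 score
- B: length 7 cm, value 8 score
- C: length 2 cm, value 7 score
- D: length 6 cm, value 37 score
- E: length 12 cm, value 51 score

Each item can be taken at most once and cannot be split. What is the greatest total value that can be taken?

67 score

Check high-value combinations within 17 cm:
- A+C+E: length 2+2+12=16, value 9+7+51=67
- A+B+C+D: length 2+7+2+6=17, value 9+8+7+37=61
- A+E: length 2+12=14, value 9+51=60
Best: 67 score.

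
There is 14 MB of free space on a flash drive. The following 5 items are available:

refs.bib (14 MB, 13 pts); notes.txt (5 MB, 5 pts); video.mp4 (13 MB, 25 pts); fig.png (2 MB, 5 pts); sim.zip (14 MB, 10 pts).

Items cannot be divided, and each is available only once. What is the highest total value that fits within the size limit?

25 pts

This is a 0/1 knapsack; check combinations near the capacity.
- video.mp4: size 13, value 25
- refs.bib: size 14, value 13
- notes.txt+fig.png: size 5+2=7, value 5+5=10
Best: 25 pts.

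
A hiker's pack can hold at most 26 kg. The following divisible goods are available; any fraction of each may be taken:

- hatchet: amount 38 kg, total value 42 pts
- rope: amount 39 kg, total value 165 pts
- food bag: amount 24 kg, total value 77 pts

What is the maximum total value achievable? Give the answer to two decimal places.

Take in order of value per unit:
- rope (165/39 per unit): 26 of 39 → value 26×165/39 = 110.0000, running total 110.00
Total 110.00.

110.00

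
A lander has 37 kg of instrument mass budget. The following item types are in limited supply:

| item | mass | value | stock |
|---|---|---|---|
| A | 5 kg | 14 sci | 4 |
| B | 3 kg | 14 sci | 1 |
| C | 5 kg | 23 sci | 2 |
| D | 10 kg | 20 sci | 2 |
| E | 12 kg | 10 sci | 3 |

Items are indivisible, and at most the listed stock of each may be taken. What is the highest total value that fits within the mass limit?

Top feasible selections:
- 4×A + 1×B + 2×C: mass 33, value 116
- 2×A + 1×B + 2×C + 1×D: mass 33, value 108
- 3×A + 2×C + 1×D: mass 35, value 108
Best: 116 sci.

116 sci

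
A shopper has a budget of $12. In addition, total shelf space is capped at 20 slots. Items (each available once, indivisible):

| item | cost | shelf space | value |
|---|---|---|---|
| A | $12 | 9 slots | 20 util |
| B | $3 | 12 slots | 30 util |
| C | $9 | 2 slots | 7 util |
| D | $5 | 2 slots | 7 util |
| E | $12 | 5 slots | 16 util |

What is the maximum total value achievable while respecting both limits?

37 util

Feasible sets respecting both limits:
- B+C: cost 12, shelf space 14, value 37
- B+D: cost 8, shelf space 14, value 37
- B: cost 3, shelf space 12, value 30
- A: cost 12, shelf space 9, value 20
Best: 37 util.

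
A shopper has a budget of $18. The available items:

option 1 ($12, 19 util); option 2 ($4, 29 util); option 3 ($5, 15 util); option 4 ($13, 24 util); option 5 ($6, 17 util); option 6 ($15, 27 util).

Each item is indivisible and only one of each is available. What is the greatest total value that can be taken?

Check high-value combinations within $18:
- option 2+option 3+option 5: cost 4+5+6=15, value 29+15+17=61
- option 2+option 4: cost 4+13=17, value 29+24=53
- option 1+option 2: cost 12+4=16, value 19+29=48
- option 2+option 5: cost 4+6=10, value 29+17=46
Best: 61 util.

61 util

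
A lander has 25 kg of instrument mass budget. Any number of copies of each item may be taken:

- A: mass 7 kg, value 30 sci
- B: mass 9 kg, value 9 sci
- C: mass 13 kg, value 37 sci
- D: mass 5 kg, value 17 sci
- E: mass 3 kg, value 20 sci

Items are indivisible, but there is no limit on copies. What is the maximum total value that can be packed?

160 sci

Best value-per-unit is E at 20/3, and filling with it alone uses mass 8×3=24. No mix of the others beats 8×20 = 160.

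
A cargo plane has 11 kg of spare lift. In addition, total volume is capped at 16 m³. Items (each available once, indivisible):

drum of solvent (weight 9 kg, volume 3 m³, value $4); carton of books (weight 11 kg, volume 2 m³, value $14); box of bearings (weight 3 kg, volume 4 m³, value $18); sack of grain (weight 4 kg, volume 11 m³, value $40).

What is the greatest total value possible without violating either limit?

Feasible sets respecting both limits:
- box of bearings+sack of grain: weight 7, volume 15, value 58
- sack of grain: weight 4, volume 11, value 40
- box of bearings: weight 3, volume 4, value 18
Best: $58.

$58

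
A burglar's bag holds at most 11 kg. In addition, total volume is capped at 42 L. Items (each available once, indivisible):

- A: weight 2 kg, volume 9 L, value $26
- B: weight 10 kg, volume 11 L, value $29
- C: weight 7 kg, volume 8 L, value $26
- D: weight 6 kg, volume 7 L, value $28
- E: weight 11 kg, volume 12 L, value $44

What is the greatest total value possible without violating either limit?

Feasible sets respecting both limits:
- A+D: weight 8, volume 16, value 54
- A+C: weight 9, volume 17, value 52
- E: weight 11, volume 12, value 44
Best: $54.

$54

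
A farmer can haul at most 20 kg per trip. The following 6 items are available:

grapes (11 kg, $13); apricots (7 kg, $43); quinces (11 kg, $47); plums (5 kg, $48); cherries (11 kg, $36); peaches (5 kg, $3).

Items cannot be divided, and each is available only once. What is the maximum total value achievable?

$95

This is a 0/1 knapsack; check combinations near the capacity.
- quinces+plums: weight 11+5=16, value 47+48=95
- apricots+plums+peaches: weight 7+5+5=17, value 43+48+3=94
- apricots+plums: weight 7+5=12, value 43+48=91
- apricots+quinces: weight 7+11=18, value 43+47=90
- plums+cherries: weight 5+11=16, value 48+36=84
Best: $95.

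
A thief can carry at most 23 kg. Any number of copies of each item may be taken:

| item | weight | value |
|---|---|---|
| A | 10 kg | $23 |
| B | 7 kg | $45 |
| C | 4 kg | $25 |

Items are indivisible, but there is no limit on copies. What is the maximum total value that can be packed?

Best value-per-unit is B at 45/7; filling with it alone gives 3×45 = 135.
Optimal mix: 1×B + 4×C → weight 23, value 145.

$145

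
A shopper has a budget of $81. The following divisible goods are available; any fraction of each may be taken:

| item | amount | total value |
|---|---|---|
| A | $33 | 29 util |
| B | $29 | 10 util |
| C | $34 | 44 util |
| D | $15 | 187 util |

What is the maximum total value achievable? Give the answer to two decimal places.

259.12

Take in order of value per unit:
- D (187/15 per unit): all 15 → value 187, running total 187.00
- C (44/34 per unit): all 34 → value 44, running total 231.00
- A (29/33 per unit): 32 of 33 → value 32×29/33 = 28.1212, running total 259.12
Total 259.12.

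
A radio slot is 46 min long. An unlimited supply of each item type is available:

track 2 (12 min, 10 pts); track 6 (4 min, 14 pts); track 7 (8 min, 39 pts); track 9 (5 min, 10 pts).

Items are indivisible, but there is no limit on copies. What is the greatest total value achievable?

209 pts

Best value-per-unit is track 7 at 39/8; filling with it alone gives 5×39 = 195.
Optimal mix: 1×track 6 + 5×track 7 → duration 44, value 209.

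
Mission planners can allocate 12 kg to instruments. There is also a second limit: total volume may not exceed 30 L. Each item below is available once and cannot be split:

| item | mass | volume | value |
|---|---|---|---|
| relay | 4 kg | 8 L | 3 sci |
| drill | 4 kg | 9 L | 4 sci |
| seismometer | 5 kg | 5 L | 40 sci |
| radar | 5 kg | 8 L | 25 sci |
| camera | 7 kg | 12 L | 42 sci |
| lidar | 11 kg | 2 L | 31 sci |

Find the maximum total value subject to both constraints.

Feasible sets respecting both limits:
- seismometer+camera: mass 12, volume 17, value 82
- radar+camera: mass 12, volume 20, value 67
- seismometer+radar: mass 10, volume 13, value 65
Best: 82 sci.

82 sci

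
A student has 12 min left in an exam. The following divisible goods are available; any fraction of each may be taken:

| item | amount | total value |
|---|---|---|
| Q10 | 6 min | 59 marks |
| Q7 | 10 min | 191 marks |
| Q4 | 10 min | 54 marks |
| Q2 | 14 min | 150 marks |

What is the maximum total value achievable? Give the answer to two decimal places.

212.43

Take in order of value per unit:
- Q7 (191/10 per unit): all 10 → value 191, running total 191.00
- Q2 (150/14 per unit): 2 of 14 → value 2×150/14 = 21.4286, running total 212.43
Total 212.43.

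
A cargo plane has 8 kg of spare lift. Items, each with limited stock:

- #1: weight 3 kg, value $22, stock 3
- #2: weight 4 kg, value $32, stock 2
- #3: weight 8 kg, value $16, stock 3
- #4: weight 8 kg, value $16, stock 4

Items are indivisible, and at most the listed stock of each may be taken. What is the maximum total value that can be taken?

Top feasible selections:
- 2×#2: weight 8, value 64
- 1×#1 + 1×#2: weight 7, value 54
- 2×#1: weight 6, value 44
Best: $64.

$64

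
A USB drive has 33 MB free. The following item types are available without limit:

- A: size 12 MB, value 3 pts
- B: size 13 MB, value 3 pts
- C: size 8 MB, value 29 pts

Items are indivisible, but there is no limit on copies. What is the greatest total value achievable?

116 pts

Best value-per-unit is C at 29/8, and filling with it alone uses size 4×8=32. No mix of the others beats 4×29 = 116.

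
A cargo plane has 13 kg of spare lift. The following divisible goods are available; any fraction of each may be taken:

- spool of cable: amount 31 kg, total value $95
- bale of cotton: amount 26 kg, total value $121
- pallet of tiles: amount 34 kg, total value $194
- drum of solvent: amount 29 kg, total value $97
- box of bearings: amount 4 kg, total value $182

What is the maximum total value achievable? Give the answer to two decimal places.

233.35

Take in order of value per unit:
- box of bearings (182/4 per unit): all 4 → value 182, running total 182.00
- pallet of tiles (194/34 per unit): 9 of 34 → value 9×194/34 = 51.3529, running total 233.35
Total 233.35.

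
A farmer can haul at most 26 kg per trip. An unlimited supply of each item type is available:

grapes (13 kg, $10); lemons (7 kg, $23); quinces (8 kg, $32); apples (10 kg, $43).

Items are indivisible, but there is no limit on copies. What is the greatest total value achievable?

$107

Best value-per-unit is apples at 43/10; filling with it alone gives 2×43 = 86.
Optimal mix: 2×quinces + 1×apples → weight 26, value 107.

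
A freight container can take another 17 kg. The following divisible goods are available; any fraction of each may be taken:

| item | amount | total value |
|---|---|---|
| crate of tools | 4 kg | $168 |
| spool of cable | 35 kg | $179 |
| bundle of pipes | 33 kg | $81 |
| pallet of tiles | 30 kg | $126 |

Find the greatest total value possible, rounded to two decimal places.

234.49

Take in order of value per unit:
- crate of tools (168/4 per unit): all 4 → value 168, running total 168.00
- spool of cable (179/35 per unit): 13 of 35 → value 13×179/35 = 66.4857, running total 234.49
Total 234.49.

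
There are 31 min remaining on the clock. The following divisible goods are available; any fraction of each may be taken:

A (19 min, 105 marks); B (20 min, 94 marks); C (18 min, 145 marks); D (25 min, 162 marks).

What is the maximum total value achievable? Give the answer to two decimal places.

Take in order of value per unit:
- C (145/18 per unit): all 18 → value 145, running total 145.00
- D (162/25 per unit): 13 of 25 → value 13×162/25 = 84.2400, running total 229.24
Total 229.24.

229.24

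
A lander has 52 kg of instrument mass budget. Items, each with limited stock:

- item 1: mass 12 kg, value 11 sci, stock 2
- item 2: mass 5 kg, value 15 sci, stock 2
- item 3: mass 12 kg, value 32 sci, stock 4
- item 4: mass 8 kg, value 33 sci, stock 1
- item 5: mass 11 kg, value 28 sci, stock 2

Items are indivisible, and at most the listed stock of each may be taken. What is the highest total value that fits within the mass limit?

151 sci

Best selections within mass 52 and stock limits:
- 2×item 2 + 1×item 3 + 1×item 4 + 2×item 5: mass 52, value 151
- 1×item 2 + 3×item 3 + 1×item 4: mass 49, value 144
- 1×item 2 + 2×item 3 + 1×item 4 + 1×item 5: mass 48, value 140
Best: 151 sci.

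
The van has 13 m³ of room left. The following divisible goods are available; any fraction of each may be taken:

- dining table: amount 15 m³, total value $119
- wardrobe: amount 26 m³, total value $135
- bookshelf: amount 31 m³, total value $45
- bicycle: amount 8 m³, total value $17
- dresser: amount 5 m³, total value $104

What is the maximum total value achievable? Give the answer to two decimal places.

Take in order of value per unit:
- dresser (104/5 per unit): all 5 → value 104, running total 104.00
- dining table (119/15 per unit): 8 of 15 → value 8×119/15 = 63.4667, running total 167.47
Total 167.47.

167.47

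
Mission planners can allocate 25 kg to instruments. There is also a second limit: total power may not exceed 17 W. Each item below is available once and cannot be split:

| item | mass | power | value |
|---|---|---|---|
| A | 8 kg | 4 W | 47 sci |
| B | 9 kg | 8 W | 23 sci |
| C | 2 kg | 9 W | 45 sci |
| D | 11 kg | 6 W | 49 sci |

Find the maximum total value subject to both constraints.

96 sci

Feasible sets respecting both limits:
- A+D: mass 19, power 10, value 96
- C+D: mass 13, power 15, value 94
- A+C: mass 10, power 13, value 92
- B+D: mass 20, power 14, value 72
Best: 96 sci.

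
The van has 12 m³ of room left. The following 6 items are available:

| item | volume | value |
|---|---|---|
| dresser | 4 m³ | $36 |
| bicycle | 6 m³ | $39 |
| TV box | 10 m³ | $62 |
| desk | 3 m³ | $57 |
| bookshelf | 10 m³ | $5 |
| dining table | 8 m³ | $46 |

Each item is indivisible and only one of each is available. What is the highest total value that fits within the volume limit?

Check high-value combinations within 12 m³:
- desk+dining table: volume 3+8=11, value 57+46=103
- bicycle+desk: volume 6+3=9, value 39+57=96
- dresser+desk: volume 4+3=7, value 36+57=93
- dresser+dining table: volume 4+8=12, value 36+46=82
- dresser+bicycle: volume 4+6=10, value 36+39=75
Best: $103.

$103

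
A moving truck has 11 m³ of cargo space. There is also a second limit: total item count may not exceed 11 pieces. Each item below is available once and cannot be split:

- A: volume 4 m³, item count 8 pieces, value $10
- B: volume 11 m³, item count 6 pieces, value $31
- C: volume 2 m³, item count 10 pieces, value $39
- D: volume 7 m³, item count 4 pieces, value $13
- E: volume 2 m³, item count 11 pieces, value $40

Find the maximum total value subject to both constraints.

$40

Feasible sets respecting both limits:
- E: volume 2, item count 11, value 40
- C: volume 2, item count 10, value 39
- B: volume 11, item count 6, value 31
- D: volume 7, item count 4, value 13
Best: $40.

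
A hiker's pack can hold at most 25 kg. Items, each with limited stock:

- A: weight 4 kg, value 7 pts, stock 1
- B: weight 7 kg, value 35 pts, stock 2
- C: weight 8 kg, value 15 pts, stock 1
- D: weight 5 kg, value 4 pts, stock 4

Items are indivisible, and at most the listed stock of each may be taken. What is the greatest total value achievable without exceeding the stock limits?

85 pts

Top feasible selections:
- 2×B + 1×C: weight 22, value 85
- 1×A + 2×B + 1×D: weight 23, value 81
- 2×B + 2×D: weight 24, value 78
Best: 85 pts.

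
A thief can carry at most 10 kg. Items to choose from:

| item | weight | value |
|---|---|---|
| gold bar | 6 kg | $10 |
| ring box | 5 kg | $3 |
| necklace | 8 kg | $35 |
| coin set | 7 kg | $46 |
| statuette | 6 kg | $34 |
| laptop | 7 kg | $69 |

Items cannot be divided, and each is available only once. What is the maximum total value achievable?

$69

This is a 0/1 knapsack; check combinations near the capacity.
- laptop: weight 7, value 69
- coin set: weight 7, value 46
- necklace: weight 8, value 35
Best: $69.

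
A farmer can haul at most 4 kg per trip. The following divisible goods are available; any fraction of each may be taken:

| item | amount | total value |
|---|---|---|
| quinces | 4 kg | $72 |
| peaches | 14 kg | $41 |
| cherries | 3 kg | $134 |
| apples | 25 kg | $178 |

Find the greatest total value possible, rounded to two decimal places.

152.00

Take in order of value per unit:
- cherries (134/3 per unit): all 3 → value 134, running total 134.00
- quinces (72/4 per unit): 1 of 4 → value 1×72/4 = 18.0000, running total 152.00
Total 152.00.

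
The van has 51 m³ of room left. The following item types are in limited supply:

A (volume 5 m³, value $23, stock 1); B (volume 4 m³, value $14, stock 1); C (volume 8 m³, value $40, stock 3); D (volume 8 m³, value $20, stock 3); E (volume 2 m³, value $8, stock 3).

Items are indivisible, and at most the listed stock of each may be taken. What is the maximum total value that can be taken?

Best selections within volume 51 and stock limits:
- 1×A + 3×C + 2×D + 3×E: volume 51, value 207
- 1×A + 1×B + 3×C + 2×D + 1×E: volume 51, value 205
- 1×A + 1×B + 3×C + 1×D + 3×E: volume 47, value 201
- 1×A + 3×C + 2×D + 2×E: volume 49, value 199
Best: $207.

$207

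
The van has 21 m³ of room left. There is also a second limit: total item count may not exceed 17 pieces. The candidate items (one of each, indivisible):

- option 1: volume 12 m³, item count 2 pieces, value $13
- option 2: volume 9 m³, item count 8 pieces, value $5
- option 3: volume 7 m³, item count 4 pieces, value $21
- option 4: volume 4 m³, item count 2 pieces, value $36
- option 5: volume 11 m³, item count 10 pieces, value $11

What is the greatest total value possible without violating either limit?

$62

Feasible sets respecting both limits:
- option 2+option 3+option 4: volume 20, item count 14, value 62
- option 3+option 4: volume 11, item count 6, value 57
- option 1+option 4: volume 16, item count 4, value 49
Best: $62.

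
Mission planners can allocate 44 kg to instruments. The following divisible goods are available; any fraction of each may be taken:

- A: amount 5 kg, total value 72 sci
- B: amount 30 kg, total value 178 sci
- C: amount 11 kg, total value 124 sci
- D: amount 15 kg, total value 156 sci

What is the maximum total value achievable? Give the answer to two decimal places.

Take in order of value per unit:
- A (72/5 per unit): all 5 → value 72, running total 72.00
- C (124/11 per unit): all 11 → value 124, running total 196.00
- D (156/15 per unit): all 15 → value 156, running total 352.00
- B (178/30 per unit): 13 of 30 → value 13×178/30 = 77.1333, running total 429.13
Total 429.13.

429.13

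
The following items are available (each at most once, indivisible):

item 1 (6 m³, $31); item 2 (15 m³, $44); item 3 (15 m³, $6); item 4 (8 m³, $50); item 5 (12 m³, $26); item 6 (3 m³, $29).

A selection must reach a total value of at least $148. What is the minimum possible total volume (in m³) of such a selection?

Subsets with value ≥ 148, sorted by total volume:
- item 1+item 2+item 4+item 6: volume 32, value 154
- item 2+item 4+item 5+item 6: volume 38, value 149
- item 1+item 2+item 4+item 5: volume 41, value 151
Minimum volume: 32 m³.

32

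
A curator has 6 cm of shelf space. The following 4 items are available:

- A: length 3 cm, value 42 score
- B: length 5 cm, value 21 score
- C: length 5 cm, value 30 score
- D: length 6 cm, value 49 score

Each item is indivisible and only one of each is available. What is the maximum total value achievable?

Check high-value combinations within 6 cm:
- D: length 6, value 49
- A: length 3, value 42
- C: length 5, value 30
- B: length 5, value 21
Best: 49 score.

49 score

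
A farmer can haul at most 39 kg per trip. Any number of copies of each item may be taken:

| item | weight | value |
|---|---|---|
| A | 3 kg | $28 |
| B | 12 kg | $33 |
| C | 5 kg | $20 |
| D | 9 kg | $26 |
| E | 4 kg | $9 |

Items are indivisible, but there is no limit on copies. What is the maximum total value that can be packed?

Best value-per-unit is A at 28/3, and filling with it alone uses weight 13×3=39. No mix of the others beats 13×28 = 364.

$364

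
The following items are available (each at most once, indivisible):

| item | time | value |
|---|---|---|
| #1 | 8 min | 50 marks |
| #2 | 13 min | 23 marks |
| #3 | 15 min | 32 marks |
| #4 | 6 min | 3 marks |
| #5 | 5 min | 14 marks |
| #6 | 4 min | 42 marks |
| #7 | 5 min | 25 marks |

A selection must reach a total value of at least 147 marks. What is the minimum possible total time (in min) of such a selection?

Subsets with value ≥ 147, sorted by total time:
- #1+#3+#6+#7: time 32, value 149
- #1+#2+#5+#6+#7: time 35, value 154
Minimum time: 32 min.

32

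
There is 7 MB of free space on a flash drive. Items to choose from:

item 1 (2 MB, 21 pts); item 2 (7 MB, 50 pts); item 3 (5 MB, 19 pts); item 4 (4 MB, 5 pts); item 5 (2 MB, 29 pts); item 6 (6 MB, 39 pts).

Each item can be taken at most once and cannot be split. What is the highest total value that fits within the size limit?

Check high-value combinations within 7 MB:
- item 1+item 5: size 2+2=4, value 21+29=50
- item 2: size 7, value 50
- item 3+item 5: size 5+2=7, value 19+29=48
- item 1+item 3: size 2+5=7, value 21+19=40
Best: 50 pts.

50 pts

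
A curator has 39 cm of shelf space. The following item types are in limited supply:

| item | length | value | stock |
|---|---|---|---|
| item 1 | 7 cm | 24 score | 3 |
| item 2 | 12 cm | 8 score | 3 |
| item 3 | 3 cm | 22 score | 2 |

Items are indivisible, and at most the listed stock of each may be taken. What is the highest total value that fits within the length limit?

Top feasible selections:
- 3×item 1 + 1×item 2 + 2×item 3: length 39, value 124
- 3×item 1 + 2×item 3: length 27, value 116
Best: 124 score.

124 score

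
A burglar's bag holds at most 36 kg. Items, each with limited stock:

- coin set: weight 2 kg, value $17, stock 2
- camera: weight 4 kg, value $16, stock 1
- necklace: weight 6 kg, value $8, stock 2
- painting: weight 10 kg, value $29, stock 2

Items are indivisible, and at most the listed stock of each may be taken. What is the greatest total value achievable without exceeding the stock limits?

$116

Top feasible selections:
- 2×coin set + 1×camera + 1×necklace + 2×painting: weight 34, value 116
- 2×coin set + 1×camera + 2×painting: weight 28, value 108
- 2×coin set + 2×necklace + 2×painting: weight 36, value 108
Best: $116.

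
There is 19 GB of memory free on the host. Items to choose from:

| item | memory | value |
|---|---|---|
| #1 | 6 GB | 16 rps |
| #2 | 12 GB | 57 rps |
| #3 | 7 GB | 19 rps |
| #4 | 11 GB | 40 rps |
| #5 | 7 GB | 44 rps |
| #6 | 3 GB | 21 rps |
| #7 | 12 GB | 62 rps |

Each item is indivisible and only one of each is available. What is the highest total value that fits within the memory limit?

106 rps

This is a 0/1 knapsack; check combinations near the capacity.
- #5+#7: memory 7+12=19, value 44+62=106
- #2+#5: memory 12+7=19, value 57+44=101
- #3+#5+#6: memory 7+7+3=17, value 19+44+21=84
- #4+#5: memory 11+7=18, value 40+44=84
Best: 106 rps.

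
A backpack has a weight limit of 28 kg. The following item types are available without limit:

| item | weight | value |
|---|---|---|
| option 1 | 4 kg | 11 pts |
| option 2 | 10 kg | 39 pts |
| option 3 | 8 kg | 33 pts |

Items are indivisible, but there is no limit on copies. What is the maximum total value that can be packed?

Best value-per-unit is option 3 at 33/8; filling with it alone gives 3×33 = 99.
Optimal mix: 2×option 2 + 1×option 3 → weight 28, value 111.

111 pts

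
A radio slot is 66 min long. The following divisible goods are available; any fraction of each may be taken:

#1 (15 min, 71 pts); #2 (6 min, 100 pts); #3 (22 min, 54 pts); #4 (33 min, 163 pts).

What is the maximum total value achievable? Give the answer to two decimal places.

Take in order of value per unit:
- #2 (100/6 per unit): all 6 → value 100, running total 100.00
- #4 (163/33 per unit): all 33 → value 163, running total 263.00
- #1 (71/15 per unit): all 15 → value 71, running total 334.00
- #3 (54/22 per unit): 12 of 22 → value 12×54/22 = 29.4545, running total 363.45
Total 363.45.

363.45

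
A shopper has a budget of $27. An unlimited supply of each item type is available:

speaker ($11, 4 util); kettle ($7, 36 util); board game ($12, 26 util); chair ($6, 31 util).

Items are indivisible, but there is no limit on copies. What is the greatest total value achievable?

Best value-per-unit is chair at 31/6; filling with it alone gives 4×31 = 124.
Optimal mix: 3×kettle + 1×chair → cost 27, value 139.

139 util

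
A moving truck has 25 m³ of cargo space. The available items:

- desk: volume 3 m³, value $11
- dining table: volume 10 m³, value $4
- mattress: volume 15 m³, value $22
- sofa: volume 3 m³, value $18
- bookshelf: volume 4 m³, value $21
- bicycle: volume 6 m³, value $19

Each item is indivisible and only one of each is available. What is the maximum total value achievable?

$72

Check high-value combinations within 25 m³:
- desk+mattress+sofa+bookshelf: volume 3+15+3+4=25, value 11+22+18+21=72
- desk+sofa+bookshelf+bicycle: volume 3+3+4+6=16, value 11+18+21+19=69
- dining table+sofa+bookshelf+bicycle: volume 10+3+4+6=23, value 4+18+21+19=62
- mattress+bookshelf+bicycle: volume 15+4+6=25, value 22+21+19=62
Best: $72.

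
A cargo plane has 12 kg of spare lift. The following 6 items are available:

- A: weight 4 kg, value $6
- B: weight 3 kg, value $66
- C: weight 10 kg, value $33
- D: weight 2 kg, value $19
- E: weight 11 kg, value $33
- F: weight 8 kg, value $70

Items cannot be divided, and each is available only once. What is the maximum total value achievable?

$136

This is a 0/1 knapsack; check combinations near the capacity.
- B+F: weight 3+8=11, value 66+70=136
- A+B+D: weight 4+3+2=9, value 6+66+19=91
- D+F: weight 2+8=10, value 19+70=89
- B+D: weight 3+2=5, value 66+19=85
- A+F: weight 4+8=12, value 6+70=76
Best: $136.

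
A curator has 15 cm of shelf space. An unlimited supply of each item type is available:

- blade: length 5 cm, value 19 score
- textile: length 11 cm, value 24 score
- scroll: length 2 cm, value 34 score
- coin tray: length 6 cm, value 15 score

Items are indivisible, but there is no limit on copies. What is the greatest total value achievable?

Best value-per-unit is scroll at 34/2, and filling with it alone uses length 7×2=14. No mix of the others beats 7×34 = 238.

238 score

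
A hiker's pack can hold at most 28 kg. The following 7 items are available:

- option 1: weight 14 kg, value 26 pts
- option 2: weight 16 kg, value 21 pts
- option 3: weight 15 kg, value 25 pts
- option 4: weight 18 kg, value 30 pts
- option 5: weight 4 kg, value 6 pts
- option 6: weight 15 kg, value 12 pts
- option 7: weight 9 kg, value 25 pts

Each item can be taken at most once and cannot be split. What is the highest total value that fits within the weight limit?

Check high-value combinations within 28 kg:
- option 1+option 5+option 7: weight 14+4+9=27, value 26+6+25=57
- option 3+option 5+option 7: weight 15+4+9=28, value 25+6+25=56
- option 4+option 7: weight 18+9=27, value 30+25=55
- option 1+option 7: weight 14+9=23, value 26+25=51
Best: 57 pts.

57 pts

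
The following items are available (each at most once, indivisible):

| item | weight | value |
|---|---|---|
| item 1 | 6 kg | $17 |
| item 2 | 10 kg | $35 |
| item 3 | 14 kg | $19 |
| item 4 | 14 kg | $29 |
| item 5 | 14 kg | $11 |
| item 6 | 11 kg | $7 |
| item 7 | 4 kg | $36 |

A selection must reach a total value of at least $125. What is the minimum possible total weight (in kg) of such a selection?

48

Subsets with value ≥ 125, sorted by total weight:
- item 1+item 2+item 3+item 4+item 7: weight 48, value 136
- item 1+item 2+item 4+item 5+item 7: weight 48, value 128
- item 2+item 3+item 4+item 6+item 7: weight 53, value 126
- item 2+item 3+item 4+item 5+item 7: weight 56, value 130
Minimum weight: 48 kg.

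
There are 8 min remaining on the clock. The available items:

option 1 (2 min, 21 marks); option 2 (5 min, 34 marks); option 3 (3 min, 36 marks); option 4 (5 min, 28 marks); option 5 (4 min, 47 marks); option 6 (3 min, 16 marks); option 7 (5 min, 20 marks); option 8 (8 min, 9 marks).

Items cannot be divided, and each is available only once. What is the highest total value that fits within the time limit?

Check high-value combinations within 8 min:
- option 3+option 5: time 3+4=7, value 36+47=83
- option 1+option 3+option 6: time 2+3+3=8, value 21+36+16=73
- option 2+option 3: time 5+3=8, value 34+36=70
- option 1+option 5: time 2+4=6, value 21+47=68
Best: 83 marks.

83 marks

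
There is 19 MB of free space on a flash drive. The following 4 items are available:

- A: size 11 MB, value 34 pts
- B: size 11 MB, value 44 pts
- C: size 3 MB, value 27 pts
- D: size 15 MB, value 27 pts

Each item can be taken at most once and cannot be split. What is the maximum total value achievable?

71 pts

Check high-value combinations within 19 MB:
- B+C: size 11+3=14, value 44+27=71
- A+C: size 11+3=14, value 34+27=61
- C+D: size 3+15=18, value 27+27=54
Best: 71 pts.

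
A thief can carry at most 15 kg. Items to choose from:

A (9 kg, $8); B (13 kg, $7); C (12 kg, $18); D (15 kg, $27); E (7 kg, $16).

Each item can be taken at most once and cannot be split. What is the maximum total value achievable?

Check high-value combinations within 15 kg:
- D: weight 15, value 27
- C: weight 12, value 18
- E: weight 7, value 16
- A: weight 9, value 8
- B: weight 13, value 7
Best: $27.

$27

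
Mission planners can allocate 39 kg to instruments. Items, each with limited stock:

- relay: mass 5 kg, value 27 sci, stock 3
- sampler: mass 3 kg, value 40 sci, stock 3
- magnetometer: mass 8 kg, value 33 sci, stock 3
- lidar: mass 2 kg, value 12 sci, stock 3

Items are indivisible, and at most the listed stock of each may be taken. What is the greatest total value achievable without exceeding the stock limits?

270 sci

Best selections within mass 39 and stock limits:
- 3×relay + 3×sampler + 1×magnetometer + 3×lidar: mass 38, value 270
- 2×relay + 3×sampler + 2×magnetometer + 2×lidar: mass 39, value 264
Best: 270 sci.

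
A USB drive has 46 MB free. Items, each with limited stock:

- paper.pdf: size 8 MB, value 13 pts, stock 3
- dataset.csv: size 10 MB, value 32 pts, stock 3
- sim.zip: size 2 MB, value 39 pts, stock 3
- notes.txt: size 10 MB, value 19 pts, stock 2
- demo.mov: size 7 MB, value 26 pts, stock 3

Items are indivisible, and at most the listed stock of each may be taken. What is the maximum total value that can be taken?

Top feasible selections:
- 1×paper.pdf + 1×dataset.csv + 3×sim.zip + 3×demo.mov: size 45, value 240
- 3×dataset.csv + 3×sim.zip + 1×demo.mov: size 43, value 239
- 2×dataset.csv + 3×sim.zip + 2×demo.mov: size 40, value 233
- 3×dataset.csv + 3×sim.zip + 1×notes.txt: size 46, value 232
Best: 240 pts.

240 pts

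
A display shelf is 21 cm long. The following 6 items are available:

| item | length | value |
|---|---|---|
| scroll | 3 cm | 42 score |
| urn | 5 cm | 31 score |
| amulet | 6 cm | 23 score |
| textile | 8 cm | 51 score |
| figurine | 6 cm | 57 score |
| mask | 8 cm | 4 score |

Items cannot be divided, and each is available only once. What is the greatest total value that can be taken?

Check high-value combinations within 21 cm:
- scroll+urn+amulet+figurine: length 3+5+6+6=20, value 42+31+23+57=153
- scroll+textile+figurine: length 3+8+6=17, value 42+51+57=150
- urn+textile+figurine: length 5+8+6=19, value 31+51+57=139
Best: 153 score.

153 score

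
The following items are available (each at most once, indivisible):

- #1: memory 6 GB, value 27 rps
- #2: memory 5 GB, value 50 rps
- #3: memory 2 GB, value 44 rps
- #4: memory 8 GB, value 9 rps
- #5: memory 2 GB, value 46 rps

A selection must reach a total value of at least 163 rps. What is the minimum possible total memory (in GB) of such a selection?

15

Subsets with value ≥ 163, sorted by total memory:
- #1+#2+#3+#5: memory 15, value 167
- #1+#2+#3+#4+#5: memory 23, value 176
Minimum memory: 15 GB.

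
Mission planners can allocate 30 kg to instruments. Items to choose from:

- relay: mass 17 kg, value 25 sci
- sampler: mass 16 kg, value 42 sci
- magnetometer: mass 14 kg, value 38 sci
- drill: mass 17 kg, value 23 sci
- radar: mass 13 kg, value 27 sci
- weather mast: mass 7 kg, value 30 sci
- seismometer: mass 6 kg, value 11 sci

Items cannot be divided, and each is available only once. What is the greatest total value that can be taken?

83 sci

Check high-value combinations within 30 kg:
- sampler+weather mast+seismometer: mass 16+7+6=29, value 42+30+11=83
- sampler+magnetometer: mass 16+14=30, value 42+38=80
- magnetometer+weather mast+seismometer: mass 14+7+6=27, value 38+30+11=79
- sampler+weather mast: mass 16+7=23, value 42+30=72
- sampler+radar: mass 16+13=29, value 42+27=69
Best: 83 sci.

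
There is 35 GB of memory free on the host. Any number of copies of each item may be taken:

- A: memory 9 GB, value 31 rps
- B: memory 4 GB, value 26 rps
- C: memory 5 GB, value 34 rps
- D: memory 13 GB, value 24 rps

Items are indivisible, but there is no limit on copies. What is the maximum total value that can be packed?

238 rps

Best value-per-unit is C at 34/5, and filling with it alone uses memory 7×5=35. No mix of the others beats 7×34 = 238.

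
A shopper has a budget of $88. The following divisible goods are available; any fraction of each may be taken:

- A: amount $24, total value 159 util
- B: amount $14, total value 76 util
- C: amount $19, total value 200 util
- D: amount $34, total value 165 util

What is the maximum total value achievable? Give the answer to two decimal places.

585.44

Take in order of value per unit:
- C (200/19 per unit): all 19 → value 200, running total 200.00
- A (159/24 per unit): all 24 → value 159, running total 359.00
- B (76/14 per unit): all 14 → value 76, running total 435.00
- D (165/34 per unit): 31 of 34 → value 31×165/34 = 150.4412, running total 585.44
Total 585.44.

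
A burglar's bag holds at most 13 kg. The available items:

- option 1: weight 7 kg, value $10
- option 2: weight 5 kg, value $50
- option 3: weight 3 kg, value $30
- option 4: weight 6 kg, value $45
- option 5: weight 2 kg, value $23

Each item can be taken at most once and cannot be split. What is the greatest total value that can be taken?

Check high-value combinations within 13 kg:
- option 2+option 4+option 5: weight 5+6+2=13, value 50+45+23=118
- option 2+option 3+option 5: weight 5+3+2=10, value 50+30+23=103
- option 3+option 4+option 5: weight 3+6+2=11, value 30+45+23=98
- option 2+option 4: weight 5+6=11, value 50+45=95
Best: $118.

$118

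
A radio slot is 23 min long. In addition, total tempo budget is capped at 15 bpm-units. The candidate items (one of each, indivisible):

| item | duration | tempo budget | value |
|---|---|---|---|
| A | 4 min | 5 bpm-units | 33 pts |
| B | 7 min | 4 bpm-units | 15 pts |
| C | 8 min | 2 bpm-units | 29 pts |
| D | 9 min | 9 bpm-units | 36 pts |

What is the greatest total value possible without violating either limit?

77 pts

Feasible sets respecting both limits:
- A+B+C: duration 19, tempo budget 11, value 77
- A+D: duration 13, tempo budget 14, value 69
- C+D: duration 17, tempo budget 11, value 65
Best: 77 pts.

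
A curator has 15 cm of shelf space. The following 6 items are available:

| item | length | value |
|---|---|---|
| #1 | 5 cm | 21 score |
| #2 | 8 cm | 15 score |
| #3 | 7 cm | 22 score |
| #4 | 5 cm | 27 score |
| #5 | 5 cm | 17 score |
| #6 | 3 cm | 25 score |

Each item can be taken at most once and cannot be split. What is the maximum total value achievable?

74 score

Check high-value combinations within 15 cm:
- #3+#4+#6: length 7+5+3=15, value 22+27+25=74
- #1+#4+#6: length 5+5+3=13, value 21+27+25=73
- #4+#5+#6: length 5+5+3=13, value 27+17+25=69
Best: 74 score.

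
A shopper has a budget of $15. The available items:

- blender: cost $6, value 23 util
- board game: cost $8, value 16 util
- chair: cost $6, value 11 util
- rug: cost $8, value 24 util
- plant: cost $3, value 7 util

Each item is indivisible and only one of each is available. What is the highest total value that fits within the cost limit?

47 util

This is a 0/1 knapsack; check combinations near the capacity.
- blender+rug: cost 6+8=14, value 23+24=47
- blender+chair+plant: cost 6+6+3=15, value 23+11+7=41
- blender+board game: cost 6+8=14, value 23+16=39
Best: 47 util.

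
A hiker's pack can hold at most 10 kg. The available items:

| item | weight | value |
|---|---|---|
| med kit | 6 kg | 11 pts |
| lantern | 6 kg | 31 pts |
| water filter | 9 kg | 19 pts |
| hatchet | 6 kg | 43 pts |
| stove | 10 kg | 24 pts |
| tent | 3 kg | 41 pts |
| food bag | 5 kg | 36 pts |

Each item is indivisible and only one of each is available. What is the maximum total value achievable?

Check high-value combinations within 10 kg:
- hatchet+tent: weight 6+3=9, value 43+41=84
- tent+food bag: weight 3+5=8, value 41+36=77
- lantern+tent: weight 6+3=9, value 31+41=72
- med kit+tent: weight 6+3=9, value 11+41=52
Best: 84 pts.

84 pts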